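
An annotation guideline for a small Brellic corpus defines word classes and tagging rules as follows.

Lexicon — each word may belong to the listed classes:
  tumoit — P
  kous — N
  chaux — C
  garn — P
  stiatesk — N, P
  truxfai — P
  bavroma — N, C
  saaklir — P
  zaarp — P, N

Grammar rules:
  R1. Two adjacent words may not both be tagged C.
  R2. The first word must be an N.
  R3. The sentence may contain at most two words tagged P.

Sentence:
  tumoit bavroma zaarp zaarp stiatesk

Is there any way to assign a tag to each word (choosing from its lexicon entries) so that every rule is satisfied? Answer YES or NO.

Candidates per position — 1:tumoit {P}; 2:bavroma {N,C}; 3:zaarp {P,N}; 4:zaarp {P,N}; 5:stiatesk {N,P}.
Rule 2 cannot be satisfied by any choice of tags from the lexicon.
So there is no consistent tagging.

NO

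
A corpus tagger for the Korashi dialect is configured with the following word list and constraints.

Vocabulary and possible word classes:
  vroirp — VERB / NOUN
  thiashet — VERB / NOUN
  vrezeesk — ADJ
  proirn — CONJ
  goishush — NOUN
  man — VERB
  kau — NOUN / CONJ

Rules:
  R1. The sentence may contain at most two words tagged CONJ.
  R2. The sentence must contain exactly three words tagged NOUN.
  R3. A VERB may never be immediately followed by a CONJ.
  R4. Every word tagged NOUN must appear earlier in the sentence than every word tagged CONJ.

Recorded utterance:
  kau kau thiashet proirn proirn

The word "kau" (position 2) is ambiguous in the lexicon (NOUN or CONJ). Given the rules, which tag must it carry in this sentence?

Candidates per position — 1:kau {NOUN,CONJ}; 2:kau {NOUN,CONJ}; 3:thiashet {VERB,NOUN}; 4:proirn {CONJ}; 5:proirn {CONJ}.
Position 1: tagging it CONJ would leave rule 1 unsatisfiable, so it must be NOUN.
Position 2: tagging it CONJ would leave rule 1 unsatisfiable, so it must be NOUN.
Position 3: tagging it VERB would leave rule 2 unsatisfiable, so it must be NOUN.
That leaves exactly one tagging: NOUN NOUN NOUN CONJ CONJ.
Rule-by-rule: rule 1 holds; rule 2 holds; rule 3 holds; rule 4 holds.

NOUN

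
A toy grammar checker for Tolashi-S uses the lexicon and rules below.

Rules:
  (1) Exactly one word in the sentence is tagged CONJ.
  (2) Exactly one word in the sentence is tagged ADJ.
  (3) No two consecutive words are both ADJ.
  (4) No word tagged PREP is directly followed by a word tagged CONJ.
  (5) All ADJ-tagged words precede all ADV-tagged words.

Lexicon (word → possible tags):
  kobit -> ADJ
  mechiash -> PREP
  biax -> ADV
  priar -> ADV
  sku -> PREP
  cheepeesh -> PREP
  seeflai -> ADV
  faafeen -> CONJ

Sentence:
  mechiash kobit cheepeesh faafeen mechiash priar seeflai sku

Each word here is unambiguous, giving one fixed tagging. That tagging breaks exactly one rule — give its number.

4

Fixed tagging: PREP ADJ PREP CONJ PREP ADV ADV PREP.
Checking each rule: R1 holds, R2 holds, R3 holds, R4 violated, R5 holds.
Only rule 4 fails.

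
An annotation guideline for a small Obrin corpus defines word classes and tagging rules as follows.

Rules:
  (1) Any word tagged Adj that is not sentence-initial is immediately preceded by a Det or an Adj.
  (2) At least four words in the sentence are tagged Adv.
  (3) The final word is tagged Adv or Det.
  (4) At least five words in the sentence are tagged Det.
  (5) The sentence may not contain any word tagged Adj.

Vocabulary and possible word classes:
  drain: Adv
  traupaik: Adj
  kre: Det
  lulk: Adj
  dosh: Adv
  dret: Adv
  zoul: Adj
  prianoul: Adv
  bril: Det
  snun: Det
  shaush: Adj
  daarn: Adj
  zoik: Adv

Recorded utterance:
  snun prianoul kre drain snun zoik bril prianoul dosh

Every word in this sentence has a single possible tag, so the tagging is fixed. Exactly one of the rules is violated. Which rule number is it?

4

Fixed tagging: Det Adv Det Adv Det Adv Det Adv Adv.
Rule check: R1 ok, R2 ok, R3 ok, R4 fails, R5 ok.
Only rule 4 fails.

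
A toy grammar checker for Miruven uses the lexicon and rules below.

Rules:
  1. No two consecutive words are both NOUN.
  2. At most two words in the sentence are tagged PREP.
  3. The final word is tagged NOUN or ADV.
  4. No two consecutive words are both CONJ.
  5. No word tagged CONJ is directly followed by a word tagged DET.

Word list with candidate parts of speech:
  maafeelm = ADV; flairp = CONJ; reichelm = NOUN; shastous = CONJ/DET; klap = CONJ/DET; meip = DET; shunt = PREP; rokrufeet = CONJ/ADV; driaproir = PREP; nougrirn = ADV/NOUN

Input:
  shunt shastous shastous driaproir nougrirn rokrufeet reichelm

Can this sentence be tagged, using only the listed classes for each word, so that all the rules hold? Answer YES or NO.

YES

Candidates per position — 1:shunt {PREP}; 2:shastous {CONJ,DET}; 3:shastous {CONJ,DET}; 4:driaproir {PREP}; 5:nougrirn {ADV,NOUN}; 6:rokrufeet {CONJ,ADV}; 7:reichelm {NOUN}.
One satisfying assignment: PREP DET DET PREP NOUN CONJ NOUN.
Check: rule 1 satisfied; rule 2 satisfied; rule 3 satisfied; rule 4 satisfied; rule 5 satisfied.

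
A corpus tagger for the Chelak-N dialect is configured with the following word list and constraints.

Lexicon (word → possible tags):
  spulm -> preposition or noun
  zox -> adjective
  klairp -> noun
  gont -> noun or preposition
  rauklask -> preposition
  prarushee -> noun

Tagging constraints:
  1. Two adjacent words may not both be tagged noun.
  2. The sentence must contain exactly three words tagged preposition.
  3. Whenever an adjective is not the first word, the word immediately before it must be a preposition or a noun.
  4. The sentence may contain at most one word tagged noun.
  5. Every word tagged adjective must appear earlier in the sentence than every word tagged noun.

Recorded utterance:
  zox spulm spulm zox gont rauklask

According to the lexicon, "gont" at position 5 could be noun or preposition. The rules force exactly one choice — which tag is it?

noun

Candidates per position — 1:zox {adjective}; 2:spulm {preposition,noun}; 3:spulm {preposition,noun}; 4:zox {adjective}; 5:gont {noun,preposition}; 6:rauklask {preposition}.
Word 2 cannot be noun — rule 5 would then fail for every completion. It is preposition.
Word 3 cannot be noun — rule 5 would then fail for every completion. It is preposition.
Word 5 cannot be preposition — rule 2 would then fail for every completion. It is noun.
That leaves exactly one tagging: adjective preposition preposition adjective noun preposition.
Rule-by-rule: rule 1 ✓; rule 2 ✓; rule 3 ✓; rule 4 ✓; rule 5 ✓.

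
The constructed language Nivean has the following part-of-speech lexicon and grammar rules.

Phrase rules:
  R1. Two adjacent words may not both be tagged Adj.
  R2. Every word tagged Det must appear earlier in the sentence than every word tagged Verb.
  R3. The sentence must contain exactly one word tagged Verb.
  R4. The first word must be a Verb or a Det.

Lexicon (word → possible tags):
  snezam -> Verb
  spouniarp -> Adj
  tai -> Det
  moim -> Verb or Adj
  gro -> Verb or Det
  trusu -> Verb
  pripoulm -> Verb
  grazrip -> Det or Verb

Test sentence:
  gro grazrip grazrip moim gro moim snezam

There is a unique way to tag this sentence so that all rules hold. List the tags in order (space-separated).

Det Det Det Adj Det Adj Verb

Candidates per position — 1:gro {Verb,Det}; 2:grazrip {Det,Verb}; 3:grazrip {Det,Verb}; 4:moim {Verb,Adj}; 5:gro {Verb,Det}; 6:moim {Verb,Adj}; 7:snezam {Verb}.
At position 1, choosing Verb makes rule 3 impossible to satisfy; hence Det.
At position 2, choosing Verb makes rule 3 impossible to satisfy; hence Det.
At position 3, choosing Verb makes rule 3 impossible to satisfy; hence Det.
At position 4, choosing Verb makes rule 3 impossible to satisfy; hence Adj.
At position 5, choosing Verb makes rule 3 impossible to satisfy; hence Det.
At position 6, choosing Verb makes rule 3 impossible to satisfy; hence Adj.
The unique satisfying tagging is: Det Det Det Adj Det Adj Verb.
Check: rule 1 ✓; rule 2 ✓; rule 3 ✓; rule 4 ✓.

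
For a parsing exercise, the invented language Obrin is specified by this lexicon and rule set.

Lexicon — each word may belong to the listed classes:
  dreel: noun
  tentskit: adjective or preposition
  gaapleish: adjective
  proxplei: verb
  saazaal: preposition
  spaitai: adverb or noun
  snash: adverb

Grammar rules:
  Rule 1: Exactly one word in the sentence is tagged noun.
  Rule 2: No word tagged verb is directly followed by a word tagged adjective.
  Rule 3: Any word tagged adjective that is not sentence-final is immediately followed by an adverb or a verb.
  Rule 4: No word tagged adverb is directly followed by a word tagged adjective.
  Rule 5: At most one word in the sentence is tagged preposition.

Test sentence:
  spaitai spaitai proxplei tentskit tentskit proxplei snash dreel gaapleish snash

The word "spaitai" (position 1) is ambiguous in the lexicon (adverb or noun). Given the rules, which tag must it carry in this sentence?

adverb

Candidates per position — 1:spaitai {adverb,noun}; 2:spaitai {adverb,noun}; 3:proxplei {verb}; 4:tentskit {adjective,preposition}; 5:tentskit {adjective,preposition}; 6:proxplei {verb}; 7:snash {adverb}; 8:dreel {noun}; 9:gaapleish {adjective}; 10:snash {adverb}.
Position 1: tagging it noun would leave rule 1 unsatisfiable, so it must be adverb.
Position 2: tagging it noun would leave rule 1 unsatisfiable, so it must be adverb.
Position 4: tagging it adjective would leave rule 2 unsatisfiable, so it must be preposition.
Position 5: tagging it preposition would leave rule 5 unsatisfiable, so it must be adjective.
That leaves exactly one tagging: adverb adverb verb preposition adjective verb adverb noun adjective adverb.
Verifying each rule — rule 1 ✓; rule 2 ✓; rule 3 ✓; rule 4 ✓; rule 5 ✓.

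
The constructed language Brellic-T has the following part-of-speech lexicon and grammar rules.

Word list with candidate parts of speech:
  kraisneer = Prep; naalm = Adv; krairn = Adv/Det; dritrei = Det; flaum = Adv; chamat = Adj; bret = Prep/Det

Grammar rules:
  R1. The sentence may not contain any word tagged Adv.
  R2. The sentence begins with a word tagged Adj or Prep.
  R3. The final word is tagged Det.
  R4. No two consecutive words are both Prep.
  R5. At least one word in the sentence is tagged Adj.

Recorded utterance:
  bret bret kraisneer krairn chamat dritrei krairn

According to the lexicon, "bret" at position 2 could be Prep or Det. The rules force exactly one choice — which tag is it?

Det

Candidates per position — 1:bret {Prep,Det}; 2:bret {Prep,Det}; 3:kraisneer {Prep}; 4:krairn {Adv,Det}; 5:chamat {Adj}; 6:dritrei {Det}; 7:krairn {Adv,Det}.
Position 1: tagging it Det would leave rule 2 unsatisfiable, so it must be Prep.
Position 2: tagging it Prep would leave rule 4 unsatisfiable, so it must be Det.
Position 4: tagging it Adv would leave rule 1 unsatisfiable, so it must be Det.
Position 7: tagging it Adv would leave rule 1 unsatisfiable, so it must be Det.
The only consistent sequence is: Prep Det Prep Det Adj Det Det.
Check: rule 1 ✓; rule 2 ✓; rule 3 ✓; rule 4 ✓; rule 5 ✓.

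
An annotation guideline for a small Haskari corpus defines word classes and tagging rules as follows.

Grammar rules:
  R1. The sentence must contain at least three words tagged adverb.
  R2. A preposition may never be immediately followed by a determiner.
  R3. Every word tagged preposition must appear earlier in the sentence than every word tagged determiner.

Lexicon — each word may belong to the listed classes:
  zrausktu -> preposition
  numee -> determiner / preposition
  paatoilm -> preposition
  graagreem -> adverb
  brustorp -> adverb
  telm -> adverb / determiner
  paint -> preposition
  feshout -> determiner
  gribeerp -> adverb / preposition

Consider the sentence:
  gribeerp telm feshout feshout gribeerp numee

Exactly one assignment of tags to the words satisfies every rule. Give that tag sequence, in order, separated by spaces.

Candidates per position — 1:gribeerp {adverb,preposition}; 2:telm {adverb,determiner}; 3:feshout {determiner}; 4:feshout {determiner}; 5:gribeerp {adverb,preposition}; 6:numee {determiner,preposition}.
Word 1 cannot be preposition — rule 1 would then fail for every completion. It is adverb.
Word 2 cannot be determiner — rule 1 would then fail for every completion. It is adverb.
Word 5 cannot be preposition — rule 1 would then fail for every completion. It is adverb.
Word 6 cannot be preposition — rule 3 would then fail for every completion. It is determiner.
The unique satisfying tagging is: adverb adverb determiner determiner adverb determiner.
Rule-by-rule: rule 1 satisfied; rule 2 satisfied; rule 3 satisfied.

adverb adverb determiner determiner adverb determiner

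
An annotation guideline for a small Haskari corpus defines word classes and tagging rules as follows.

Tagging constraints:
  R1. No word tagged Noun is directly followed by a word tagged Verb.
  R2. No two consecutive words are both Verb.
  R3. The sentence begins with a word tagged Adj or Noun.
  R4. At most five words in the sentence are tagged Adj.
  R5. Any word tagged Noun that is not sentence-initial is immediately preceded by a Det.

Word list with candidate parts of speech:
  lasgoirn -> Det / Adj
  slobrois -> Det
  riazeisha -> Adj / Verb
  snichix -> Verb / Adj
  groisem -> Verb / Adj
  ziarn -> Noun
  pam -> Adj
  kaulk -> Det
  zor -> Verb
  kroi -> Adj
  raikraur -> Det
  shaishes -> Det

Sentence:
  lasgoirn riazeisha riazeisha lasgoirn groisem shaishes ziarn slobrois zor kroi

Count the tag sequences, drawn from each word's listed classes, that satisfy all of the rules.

11

Candidates per position — 1:lasgoirn {Det,Adj}; 2:riazeisha {Adj,Verb}; 3:riazeisha {Adj,Verb}; 4:lasgoirn {Det,Adj}; 5:groisem {Verb,Adj}; 6:shaishes {Det}; 7:ziarn {Noun}; 8:slobrois {Det}; 9:zor {Verb}; 10:kroi {Adj}.
There are 32 candidate sequences in total.
Checking each against the rules leaves 11 sequences.
Count = 11.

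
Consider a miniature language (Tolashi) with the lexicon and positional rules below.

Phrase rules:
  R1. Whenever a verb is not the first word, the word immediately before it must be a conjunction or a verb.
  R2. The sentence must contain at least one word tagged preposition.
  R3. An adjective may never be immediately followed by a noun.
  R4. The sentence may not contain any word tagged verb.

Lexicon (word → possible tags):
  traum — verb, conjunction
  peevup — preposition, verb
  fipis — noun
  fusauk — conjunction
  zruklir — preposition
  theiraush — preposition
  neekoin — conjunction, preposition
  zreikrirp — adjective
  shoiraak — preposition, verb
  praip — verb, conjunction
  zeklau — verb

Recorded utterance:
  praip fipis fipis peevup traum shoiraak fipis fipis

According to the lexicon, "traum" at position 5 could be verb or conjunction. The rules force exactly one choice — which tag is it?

Candidates per position — 1:praip {verb,conjunction}; 2:fipis {noun}; 3:fipis {noun}; 4:peevup {preposition,verb}; 5:traum {verb,conjunction}; 6:shoiraak {preposition,verb}; 7:fipis {noun}; 8:fipis {noun}.
Position 1: tagging it verb would leave rule 4 unsatisfiable, so it must be conjunction.
Position 4: tagging it verb would leave rule 1 unsatisfiable, so it must be preposition.
Position 5: tagging it verb would leave rule 1 unsatisfiable, so it must be conjunction.
Position 6: tagging it verb would leave rule 4 unsatisfiable, so it must be preposition.
The only consistent sequence is: conjunction noun noun preposition conjunction preposition noun noun.
Rule-by-rule: rule 1 holds; rule 2 holds; rule 3 holds; rule 4 holds.

conjunction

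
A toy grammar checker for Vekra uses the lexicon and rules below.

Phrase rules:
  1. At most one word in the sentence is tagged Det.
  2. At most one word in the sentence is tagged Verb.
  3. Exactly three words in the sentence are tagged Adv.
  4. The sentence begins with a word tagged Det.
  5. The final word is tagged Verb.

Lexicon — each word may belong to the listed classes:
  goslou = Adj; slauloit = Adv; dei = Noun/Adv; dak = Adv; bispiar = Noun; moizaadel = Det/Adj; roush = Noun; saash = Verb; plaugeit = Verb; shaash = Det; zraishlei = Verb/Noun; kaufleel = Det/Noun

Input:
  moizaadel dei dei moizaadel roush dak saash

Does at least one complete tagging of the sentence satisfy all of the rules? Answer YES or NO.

YES

Candidates per position — 1:moizaadel {Det,Adj}; 2:dei {Noun,Adv}; 3:dei {Noun,Adv}; 4:moizaadel {Det,Adj}; 5:roush {Noun}; 6:dak {Adv}; 7:saash {Verb}.
One satisfying assignment: Det Adv Adv Adj Noun Adv Verb.
Check: rule 1 ✓; rule 2 ✓; rule 3 ✓; rule 4 ✓; rule 5 ✓.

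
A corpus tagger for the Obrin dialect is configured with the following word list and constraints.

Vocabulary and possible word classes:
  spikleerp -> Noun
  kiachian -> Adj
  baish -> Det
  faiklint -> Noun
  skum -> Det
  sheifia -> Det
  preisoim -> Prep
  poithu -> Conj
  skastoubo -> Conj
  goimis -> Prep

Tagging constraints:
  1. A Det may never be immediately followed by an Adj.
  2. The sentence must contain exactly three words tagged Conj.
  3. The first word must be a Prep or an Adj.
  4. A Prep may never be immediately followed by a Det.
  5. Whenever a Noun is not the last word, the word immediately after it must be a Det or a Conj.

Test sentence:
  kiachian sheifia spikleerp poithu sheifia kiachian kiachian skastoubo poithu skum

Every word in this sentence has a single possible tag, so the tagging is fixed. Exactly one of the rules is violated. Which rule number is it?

Fixed tagging: Adj Det Noun Conj Det Adj Adj Conj Conj Det.
Checking each rule: R1 violated, R2 holds, R3 holds, R4 holds, R5 holds.
Only rule 1 fails.

1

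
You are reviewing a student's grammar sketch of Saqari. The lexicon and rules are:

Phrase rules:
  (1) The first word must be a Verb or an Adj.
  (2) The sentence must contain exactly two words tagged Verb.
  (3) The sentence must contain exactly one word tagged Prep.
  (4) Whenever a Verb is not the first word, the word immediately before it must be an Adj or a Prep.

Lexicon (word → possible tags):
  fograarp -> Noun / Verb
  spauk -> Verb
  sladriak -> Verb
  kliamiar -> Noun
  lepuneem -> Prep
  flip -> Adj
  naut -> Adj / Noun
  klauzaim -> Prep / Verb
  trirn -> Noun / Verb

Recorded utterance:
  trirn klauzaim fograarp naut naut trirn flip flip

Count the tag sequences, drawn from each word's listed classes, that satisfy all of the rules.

Candidates per position — 1:trirn {Noun,Verb}; 2:klauzaim {Prep,Verb}; 3:fograarp {Noun,Verb}; 4:naut {Adj,Noun}; 5:naut {Adj,Noun}; 6:trirn {Noun,Verb}; 7:flip {Adj}; 8:flip {Adj}.
There are 64 candidate sequences in total.
Checking each against the rules leaves 6 sequences.
Count = 6.

6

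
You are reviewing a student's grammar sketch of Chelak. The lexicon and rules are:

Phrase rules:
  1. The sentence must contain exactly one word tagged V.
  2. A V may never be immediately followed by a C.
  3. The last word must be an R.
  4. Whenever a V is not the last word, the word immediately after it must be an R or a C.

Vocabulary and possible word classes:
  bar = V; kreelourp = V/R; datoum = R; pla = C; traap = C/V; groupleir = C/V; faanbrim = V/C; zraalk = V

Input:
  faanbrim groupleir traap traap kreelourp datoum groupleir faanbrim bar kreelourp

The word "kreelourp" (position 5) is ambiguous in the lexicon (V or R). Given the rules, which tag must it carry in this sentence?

Candidates per position — 1:faanbrim {V,C}; 2:groupleir {C,V}; 3:traap {C,V}; 4:traap {C,V}; 5:kreelourp {V,R}; 6:datoum {R}; 7:groupleir {C,V}; 8:faanbrim {V,C}; 9:bar {V}; 10:kreelourp {V,R}.
If word 1 were V, no tagging could satisfy rule 1; so word 1 is C.
If word 2 were V, no tagging could satisfy rule 1; so word 2 is C.
If word 3 were V, no tagging could satisfy rule 1; so word 3 is C.
If word 4 were V, no tagging could satisfy rule 1; so word 4 is C.
If word 5 were V, no tagging could satisfy rule 1; so word 5 is R.
If word 7 were V, no tagging could satisfy rule 1; so word 7 is C.
If word 8 were V, no tagging could satisfy rule 1; so word 8 is C.
If word 10 were V, no tagging could satisfy rule 1; so word 10 is R.
The unique satisfying tagging is: C C C C R R C C V R.
Checking: rule 1 satisfied; rule 2 satisfied; rule 3 satisfied; rule 4 satisfied.

R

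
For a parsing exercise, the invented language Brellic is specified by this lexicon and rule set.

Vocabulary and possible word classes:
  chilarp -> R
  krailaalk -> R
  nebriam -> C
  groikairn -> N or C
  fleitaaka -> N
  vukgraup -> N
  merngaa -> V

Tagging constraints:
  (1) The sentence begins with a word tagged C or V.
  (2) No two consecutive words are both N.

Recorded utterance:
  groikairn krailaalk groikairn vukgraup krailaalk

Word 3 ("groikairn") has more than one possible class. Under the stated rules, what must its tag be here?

C

Candidates per position — 1:groikairn {N,C}; 2:krailaalk {R}; 3:groikairn {N,C}; 4:vukgraup {N}; 5:krailaalk {R}.
Word 1 cannot be N — rule 1 would then fail for every completion. It is C.
Word 3 cannot be N — rule 2 would then fail for every completion. It is C.
That leaves exactly one tagging: C R C N R.
Checking: rule 1 satisfied; rule 2 satisfied.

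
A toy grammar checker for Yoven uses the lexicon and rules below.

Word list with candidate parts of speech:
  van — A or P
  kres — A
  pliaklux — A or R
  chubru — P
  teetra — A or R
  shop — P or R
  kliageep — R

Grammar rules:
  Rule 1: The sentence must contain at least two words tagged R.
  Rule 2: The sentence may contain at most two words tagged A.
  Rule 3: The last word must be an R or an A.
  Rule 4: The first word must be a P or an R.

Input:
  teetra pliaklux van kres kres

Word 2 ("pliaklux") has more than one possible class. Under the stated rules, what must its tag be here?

R

Candidates per position — 1:teetra {A,R}; 2:pliaklux {A,R}; 3:van {A,P}; 4:kres {A}; 5:kres {A}.
Word 1 cannot be A — rule 1 would then fail for every completion. It is R.
Word 2 cannot be A — rule 1 would then fail for every completion. It is R.
Word 3 cannot be A — rule 2 would then fail for every completion. It is P.
That leaves exactly one tagging: R R P A A.
Rule-by-rule: rule 1 holds; rule 2 holds; rule 3 holds; rule 4 holds.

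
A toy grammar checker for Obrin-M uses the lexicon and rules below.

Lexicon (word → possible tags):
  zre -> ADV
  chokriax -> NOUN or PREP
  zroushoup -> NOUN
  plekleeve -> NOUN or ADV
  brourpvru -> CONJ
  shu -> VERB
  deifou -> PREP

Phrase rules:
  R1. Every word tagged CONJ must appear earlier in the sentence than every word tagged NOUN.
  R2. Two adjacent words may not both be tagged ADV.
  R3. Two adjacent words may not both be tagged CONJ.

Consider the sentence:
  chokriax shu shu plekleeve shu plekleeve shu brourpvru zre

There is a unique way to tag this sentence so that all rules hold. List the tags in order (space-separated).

PREP VERB VERB ADV VERB ADV VERB CONJ ADV

Candidates per position — 1:chokriax {NOUN,PREP}; 2:shu {VERB}; 3:shu {VERB}; 4:plekleeve {NOUN,ADV}; 5:shu {VERB}; 6:plekleeve {NOUN,ADV}; 7:shu {VERB}; 8:brourpvru {CONJ}; 9:zre {ADV}.
If word 1 were NOUN, no tagging could satisfy rule 1; so word 1 is PREP.
If word 4 were NOUN, no tagging could satisfy rule 1; so word 4 is ADV.
If word 6 were NOUN, no tagging could satisfy rule 1; so word 6 is ADV.
That leaves exactly one tagging: PREP VERB VERB ADV VERB ADV VERB CONJ ADV.
Check: rule 1 ok; rule 2 ok; rule 3 ok.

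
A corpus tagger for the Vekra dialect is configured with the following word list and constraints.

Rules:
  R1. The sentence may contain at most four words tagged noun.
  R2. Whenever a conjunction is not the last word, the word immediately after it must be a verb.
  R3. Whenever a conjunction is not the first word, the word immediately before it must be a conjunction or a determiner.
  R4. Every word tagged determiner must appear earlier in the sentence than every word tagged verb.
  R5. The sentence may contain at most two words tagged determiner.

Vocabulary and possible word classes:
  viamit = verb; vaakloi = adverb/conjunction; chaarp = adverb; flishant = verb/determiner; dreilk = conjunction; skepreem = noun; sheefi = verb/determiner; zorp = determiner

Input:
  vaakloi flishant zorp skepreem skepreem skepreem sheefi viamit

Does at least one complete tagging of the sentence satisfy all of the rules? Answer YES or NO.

Candidates per position — 1:vaakloi {adverb,conjunction}; 2:flishant {verb,determiner}; 3:zorp {determiner}; 4:skepreem {noun}; 5:skepreem {noun}; 6:skepreem {noun}; 7:sheefi {verb,determiner}; 8:viamit {verb}.
One satisfying assignment: adverb determiner determiner noun noun noun verb verb.
Rule-by-rule: rule 1 holds; rule 2 holds; rule 3 holds; rule 4 holds; rule 5 holds.

YES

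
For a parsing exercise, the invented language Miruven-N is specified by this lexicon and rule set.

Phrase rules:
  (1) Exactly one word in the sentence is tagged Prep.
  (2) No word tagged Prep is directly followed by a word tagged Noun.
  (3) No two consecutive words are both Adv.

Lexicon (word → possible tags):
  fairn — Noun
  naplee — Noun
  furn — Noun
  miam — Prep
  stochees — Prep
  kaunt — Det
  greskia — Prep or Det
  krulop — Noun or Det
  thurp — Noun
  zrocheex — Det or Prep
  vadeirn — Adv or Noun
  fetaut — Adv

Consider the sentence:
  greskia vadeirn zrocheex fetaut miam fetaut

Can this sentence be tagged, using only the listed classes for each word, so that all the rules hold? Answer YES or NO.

YES

Candidates per position — 1:greskia {Prep,Det}; 2:vadeirn {Adv,Noun}; 3:zrocheex {Det,Prep}; 4:fetaut {Adv}; 5:miam {Prep}; 6:fetaut {Adv}.
One satisfying assignment: Det Noun Det Adv Prep Adv.
Rule-by-rule: rule 1 satisfied; rule 2 satisfied; rule 3 satisfied.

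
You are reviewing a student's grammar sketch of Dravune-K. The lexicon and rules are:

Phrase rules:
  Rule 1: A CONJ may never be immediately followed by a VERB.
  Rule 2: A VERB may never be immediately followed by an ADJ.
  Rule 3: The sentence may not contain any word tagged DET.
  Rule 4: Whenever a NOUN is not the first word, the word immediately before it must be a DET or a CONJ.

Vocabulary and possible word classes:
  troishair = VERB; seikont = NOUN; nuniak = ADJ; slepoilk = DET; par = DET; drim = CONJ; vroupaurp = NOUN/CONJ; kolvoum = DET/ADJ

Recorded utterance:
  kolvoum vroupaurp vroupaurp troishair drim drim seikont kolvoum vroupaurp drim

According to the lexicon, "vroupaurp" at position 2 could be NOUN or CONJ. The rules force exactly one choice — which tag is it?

CONJ

Candidates per position — 1:kolvoum {DET,ADJ}; 2:vroupaurp {NOUN,CONJ}; 3:vroupaurp {NOUN,CONJ}; 4:troishair {VERB}; 5:drim {CONJ}; 6:drim {CONJ}; 7:seikont {NOUN}; 8:kolvoum {DET,ADJ}; 9:vroupaurp {NOUN,CONJ}; 10:drim {CONJ}.
Word 1 cannot be DET — rule 3 would then fail for every completion. It is ADJ.
Word 2 cannot be NOUN — rule 4 would then fail for every completion. It is CONJ.
Word 3 cannot be CONJ — rule 1 would then fail for every completion. It is NOUN.
Word 8 cannot be DET — rule 3 would then fail for every completion. It is ADJ.
Word 9 cannot be NOUN — rule 4 would then fail for every completion. It is CONJ.
So the tagging must be: ADJ CONJ NOUN VERB CONJ CONJ NOUN ADJ CONJ CONJ.
Verifying each rule — rule 1 ok; rule 2 ok; rule 3 ok; rule 4 ok.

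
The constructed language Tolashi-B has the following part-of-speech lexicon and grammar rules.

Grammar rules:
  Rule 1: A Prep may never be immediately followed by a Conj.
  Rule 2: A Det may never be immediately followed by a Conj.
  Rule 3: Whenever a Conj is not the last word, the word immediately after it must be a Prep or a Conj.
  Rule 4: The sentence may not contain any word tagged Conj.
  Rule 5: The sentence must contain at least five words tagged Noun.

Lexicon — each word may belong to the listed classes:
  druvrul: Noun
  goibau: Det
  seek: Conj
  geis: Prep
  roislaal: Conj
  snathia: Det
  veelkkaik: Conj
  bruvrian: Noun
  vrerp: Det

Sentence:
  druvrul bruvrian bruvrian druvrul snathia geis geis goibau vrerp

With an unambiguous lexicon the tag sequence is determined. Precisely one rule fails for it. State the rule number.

Fixed tagging: Noun Noun Noun Noun Det Prep Prep Det Det.
Applying the rules: R1 holds, R2 holds, R3 holds, R4 holds, R5 violated.
Only rule 5 fails.

5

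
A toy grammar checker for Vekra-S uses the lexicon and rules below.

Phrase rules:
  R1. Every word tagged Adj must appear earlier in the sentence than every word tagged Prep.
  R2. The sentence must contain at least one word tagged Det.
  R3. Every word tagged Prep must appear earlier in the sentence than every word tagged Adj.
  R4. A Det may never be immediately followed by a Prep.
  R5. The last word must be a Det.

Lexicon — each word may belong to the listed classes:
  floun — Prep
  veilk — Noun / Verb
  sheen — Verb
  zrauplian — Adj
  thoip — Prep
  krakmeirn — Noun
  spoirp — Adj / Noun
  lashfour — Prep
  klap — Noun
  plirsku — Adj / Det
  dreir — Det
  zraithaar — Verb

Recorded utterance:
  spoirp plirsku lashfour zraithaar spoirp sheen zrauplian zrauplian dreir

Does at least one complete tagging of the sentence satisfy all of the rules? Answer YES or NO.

Candidates per position — 1:spoirp {Adj,Noun}; 2:plirsku {Adj,Det}; 3:lashfour {Prep}; 4:zraithaar {Verb}; 5:spoirp {Adj,Noun}; 6:sheen {Verb}; 7:zrauplian {Adj}; 8:zrauplian {Adj}; 9:dreir {Det}.
Rule 1 cannot be satisfied by any choice of tags from the lexicon.
So there is no consistent tagging.

NO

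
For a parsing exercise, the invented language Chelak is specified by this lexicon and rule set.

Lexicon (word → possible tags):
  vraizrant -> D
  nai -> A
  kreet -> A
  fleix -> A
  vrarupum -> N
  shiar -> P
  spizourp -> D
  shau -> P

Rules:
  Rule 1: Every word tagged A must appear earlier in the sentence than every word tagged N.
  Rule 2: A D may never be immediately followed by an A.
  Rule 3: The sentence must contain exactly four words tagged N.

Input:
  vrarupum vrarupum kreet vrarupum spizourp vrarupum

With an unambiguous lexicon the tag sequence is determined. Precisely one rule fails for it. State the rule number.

Fixed tagging: N N A N D N.
Rule check: R1 ✗, R2 ✓, R3 ✓.
Only rule 1 fails.

1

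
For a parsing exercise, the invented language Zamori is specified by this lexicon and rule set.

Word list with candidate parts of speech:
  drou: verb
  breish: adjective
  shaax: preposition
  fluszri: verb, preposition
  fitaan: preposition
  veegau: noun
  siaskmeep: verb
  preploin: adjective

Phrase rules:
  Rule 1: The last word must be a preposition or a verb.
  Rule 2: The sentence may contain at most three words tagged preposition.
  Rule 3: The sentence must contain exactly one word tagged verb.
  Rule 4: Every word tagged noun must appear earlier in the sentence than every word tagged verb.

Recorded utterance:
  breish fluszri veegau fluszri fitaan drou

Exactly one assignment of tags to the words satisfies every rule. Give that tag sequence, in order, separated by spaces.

Candidates per position — 1:breish {adjective}; 2:fluszri {verb,preposition}; 3:veegau {noun}; 4:fluszri {verb,preposition}; 5:fitaan {preposition}; 6:drou {verb}.
Position 2: tagging it verb would leave rule 3 unsatisfiable, so it must be preposition.
Position 4: tagging it verb would leave rule 3 unsatisfiable, so it must be preposition.
The unique satisfying tagging is: adjective preposition noun preposition preposition verb.
Check: rule 1 satisfied; rule 2 satisfied; rule 3 satisfied; rule 4 satisfied.

adjective preposition noun preposition preposition verb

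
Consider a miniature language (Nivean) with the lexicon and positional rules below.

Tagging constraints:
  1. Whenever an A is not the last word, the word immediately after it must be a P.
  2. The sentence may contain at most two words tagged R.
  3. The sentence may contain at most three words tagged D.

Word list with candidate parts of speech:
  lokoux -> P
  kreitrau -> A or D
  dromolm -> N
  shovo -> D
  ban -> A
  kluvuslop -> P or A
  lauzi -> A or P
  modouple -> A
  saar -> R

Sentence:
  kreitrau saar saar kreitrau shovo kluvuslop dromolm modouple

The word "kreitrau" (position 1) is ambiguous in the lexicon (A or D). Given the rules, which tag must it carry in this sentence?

Candidates per position — 1:kreitrau {A,D}; 2:saar {R}; 3:saar {R}; 4:kreitrau {A,D}; 5:shovo {D}; 6:kluvuslop {P,A}; 7:dromolm {N}; 8:modouple {A}.
Position 1: tagging it A would leave rule 1 unsatisfiable, so it must be D.
Position 4: tagging it A would leave rule 1 unsatisfiable, so it must be D.
Position 6: tagging it A would leave rule 1 unsatisfiable, so it must be P.
The only consistent sequence is: D R R D D P N A.
Verifying each rule — rule 1 ok; rule 2 ok; rule 3 ok.

D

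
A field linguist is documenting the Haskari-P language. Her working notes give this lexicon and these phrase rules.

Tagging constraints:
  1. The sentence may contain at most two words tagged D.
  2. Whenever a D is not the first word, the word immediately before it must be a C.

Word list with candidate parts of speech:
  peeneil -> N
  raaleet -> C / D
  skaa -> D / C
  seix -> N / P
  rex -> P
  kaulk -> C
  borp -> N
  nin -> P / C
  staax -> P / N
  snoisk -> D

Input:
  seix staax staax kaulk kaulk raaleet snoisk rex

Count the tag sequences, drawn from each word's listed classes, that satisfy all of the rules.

Candidates per position — 1:seix {N,P}; 2:staax {P,N}; 3:staax {P,N}; 4:kaulk {C}; 5:kaulk {C}; 6:raaleet {C,D}; 7:snoisk {D}; 8:rex {P}.
There are 16 candidate sequences in total.
Checking each against the rules leaves 8 sequences.
Count = 8.

8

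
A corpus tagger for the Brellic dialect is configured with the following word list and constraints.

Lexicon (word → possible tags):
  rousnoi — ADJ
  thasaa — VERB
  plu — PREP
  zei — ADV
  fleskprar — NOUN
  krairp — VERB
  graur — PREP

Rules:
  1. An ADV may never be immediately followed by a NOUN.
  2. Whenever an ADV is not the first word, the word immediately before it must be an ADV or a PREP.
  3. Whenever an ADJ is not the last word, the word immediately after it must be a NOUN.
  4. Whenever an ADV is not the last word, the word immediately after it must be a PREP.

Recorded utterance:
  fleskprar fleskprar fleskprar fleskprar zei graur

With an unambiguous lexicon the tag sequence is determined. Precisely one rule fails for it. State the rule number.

2

Fixed tagging: NOUN NOUN NOUN NOUN ADV PREP.
Applying the rules: R1 pass, R2 fail, R3 pass, R4 pass.
Only rule 2 fails.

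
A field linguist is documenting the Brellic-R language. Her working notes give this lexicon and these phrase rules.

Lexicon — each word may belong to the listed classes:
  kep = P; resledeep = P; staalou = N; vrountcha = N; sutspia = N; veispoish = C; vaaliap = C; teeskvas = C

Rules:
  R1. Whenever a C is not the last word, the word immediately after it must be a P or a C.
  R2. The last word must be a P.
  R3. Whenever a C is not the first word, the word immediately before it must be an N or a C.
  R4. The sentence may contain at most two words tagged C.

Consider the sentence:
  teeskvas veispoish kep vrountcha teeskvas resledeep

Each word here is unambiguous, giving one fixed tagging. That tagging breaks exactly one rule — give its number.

4

Fixed tagging: C C P N C P.
Applying the rules: R1 holds, R2 holds, R3 holds, R4 violated.
Only rule 4 fails.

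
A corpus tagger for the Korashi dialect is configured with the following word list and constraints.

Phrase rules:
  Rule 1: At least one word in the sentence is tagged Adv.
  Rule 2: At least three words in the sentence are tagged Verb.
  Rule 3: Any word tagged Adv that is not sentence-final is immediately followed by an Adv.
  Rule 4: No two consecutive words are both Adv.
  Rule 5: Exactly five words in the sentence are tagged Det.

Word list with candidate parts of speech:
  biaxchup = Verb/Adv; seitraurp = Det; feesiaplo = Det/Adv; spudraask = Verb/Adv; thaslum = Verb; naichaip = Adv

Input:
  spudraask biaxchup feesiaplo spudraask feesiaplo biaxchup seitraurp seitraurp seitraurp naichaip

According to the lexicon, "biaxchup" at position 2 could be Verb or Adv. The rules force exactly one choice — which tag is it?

Verb

Candidates per position — 1:spudraask {Verb,Adv}; 2:biaxchup {Verb,Adv}; 3:feesiaplo {Det,Adv}; 4:spudraask {Verb,Adv}; 5:feesiaplo {Det,Adv}; 6:biaxchup {Verb,Adv}; 7:seitraurp {Det}; 8:seitraurp {Det}; 9:seitraurp {Det}; 10:naichaip {Adv}.
Position 1: tagging it Adv would leave rule 3 unsatisfiable, so it must be Verb.
Position 2: tagging it Adv would leave rule 3 unsatisfiable, so it must be Verb.
Position 3: tagging it Adv would leave rule 3 unsatisfiable, so it must be Det.
Position 4: tagging it Adv would leave rule 3 unsatisfiable, so it must be Verb.
Position 5: tagging it Adv would leave rule 3 unsatisfiable, so it must be Det.
Position 6: tagging it Adv would leave rule 3 unsatisfiable, so it must be Verb.
The unique satisfying tagging is: Verb Verb Det Verb Det Verb Det Det Det Adv.
Checking: rule 1 ✓; rule 2 ✓; rule 3 ✓; rule 4 ✓; rule 5 ✓.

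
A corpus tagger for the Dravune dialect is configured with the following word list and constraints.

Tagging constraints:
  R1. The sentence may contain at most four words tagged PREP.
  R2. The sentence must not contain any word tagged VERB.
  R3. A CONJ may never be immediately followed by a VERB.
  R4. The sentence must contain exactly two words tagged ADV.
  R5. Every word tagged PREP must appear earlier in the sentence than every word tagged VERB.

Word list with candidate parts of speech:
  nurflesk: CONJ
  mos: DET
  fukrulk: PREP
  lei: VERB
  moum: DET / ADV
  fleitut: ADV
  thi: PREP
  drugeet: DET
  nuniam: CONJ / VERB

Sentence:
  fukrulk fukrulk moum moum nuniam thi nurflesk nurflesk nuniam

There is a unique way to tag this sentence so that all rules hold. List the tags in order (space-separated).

Candidates per position — 1:fukrulk {PREP}; 2:fukrulk {PREP}; 3:moum {DET,ADV}; 4:moum {DET,ADV}; 5:nuniam {CONJ,VERB}; 6:thi {PREP}; 7:nurflesk {CONJ}; 8:nurflesk {CONJ}; 9:nuniam {CONJ,VERB}.
Position 3: DET is ruled out by rule 4; that leaves ADV.
Position 4: DET is ruled out by rule 4; that leaves ADV.
Position 5: VERB is ruled out by rule 2; that leaves CONJ.
Position 9: VERB is ruled out by rule 2; that leaves CONJ.
So the tagging must be: PREP PREP ADV ADV CONJ PREP CONJ CONJ CONJ.
Verifying each rule — rule 1 ✓; rule 2 ✓; rule 3 ✓; rule 4 ✓; rule 5 ✓.

PREP PREP ADV ADV CONJ PREP CONJ CONJ CONJ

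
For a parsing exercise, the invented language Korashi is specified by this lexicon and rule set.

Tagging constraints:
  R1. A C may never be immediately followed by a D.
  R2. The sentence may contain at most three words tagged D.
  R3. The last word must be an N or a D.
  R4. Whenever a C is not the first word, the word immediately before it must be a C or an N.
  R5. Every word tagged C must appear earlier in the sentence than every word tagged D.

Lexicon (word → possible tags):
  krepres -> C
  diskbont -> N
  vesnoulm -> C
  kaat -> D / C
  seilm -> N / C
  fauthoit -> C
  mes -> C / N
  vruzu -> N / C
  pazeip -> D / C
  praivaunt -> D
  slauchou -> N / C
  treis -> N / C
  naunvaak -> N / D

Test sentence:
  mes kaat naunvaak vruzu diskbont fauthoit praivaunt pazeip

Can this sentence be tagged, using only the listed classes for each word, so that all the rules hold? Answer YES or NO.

Candidates per position — 1:mes {C,N}; 2:kaat {D,C}; 3:naunvaak {N,D}; 4:vruzu {N,C}; 5:diskbont {N}; 6:fauthoit {C}; 7:praivaunt {D}; 8:pazeip {D,C}.
Rule 1 cannot be satisfied by any choice of tags from the lexicon.
So there is no consistent tagging.

NO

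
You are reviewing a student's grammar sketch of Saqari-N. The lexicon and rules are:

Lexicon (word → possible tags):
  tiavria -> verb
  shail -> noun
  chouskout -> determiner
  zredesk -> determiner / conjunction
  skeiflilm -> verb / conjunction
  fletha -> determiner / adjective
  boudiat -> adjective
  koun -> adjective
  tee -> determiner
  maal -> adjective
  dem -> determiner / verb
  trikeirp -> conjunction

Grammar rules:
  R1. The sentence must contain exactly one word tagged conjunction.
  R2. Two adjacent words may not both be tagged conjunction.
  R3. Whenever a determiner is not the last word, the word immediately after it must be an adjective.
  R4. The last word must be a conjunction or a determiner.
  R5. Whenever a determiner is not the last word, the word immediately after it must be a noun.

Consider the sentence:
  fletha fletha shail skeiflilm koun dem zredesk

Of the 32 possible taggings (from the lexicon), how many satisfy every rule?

2

Candidates per position — 1:fletha {determiner,adjective}; 2:fletha {determiner,adjective}; 3:shail {noun}; 4:skeiflilm {verb,conjunction}; 5:koun {adjective}; 6:dem {determiner,verb}; 7:zredesk {determiner,conjunction}.
There are 32 candidate sequences in total.
The sequences that satisfy every rule: adjective adjective noun verb adjective verb conjunction; adjective adjective noun conjunction adjective verb determiner.
Count = 2.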